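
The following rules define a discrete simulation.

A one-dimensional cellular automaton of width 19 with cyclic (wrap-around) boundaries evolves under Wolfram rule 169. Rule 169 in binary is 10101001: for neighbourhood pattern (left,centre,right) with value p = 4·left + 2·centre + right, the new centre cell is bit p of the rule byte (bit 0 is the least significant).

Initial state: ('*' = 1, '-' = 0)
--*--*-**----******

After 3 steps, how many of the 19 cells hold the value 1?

11

k=0  --*--*-**----******
k=1  ------**--**-*****-
k=2  *****-*---*-*****--
k=3  ****-*--*--*****---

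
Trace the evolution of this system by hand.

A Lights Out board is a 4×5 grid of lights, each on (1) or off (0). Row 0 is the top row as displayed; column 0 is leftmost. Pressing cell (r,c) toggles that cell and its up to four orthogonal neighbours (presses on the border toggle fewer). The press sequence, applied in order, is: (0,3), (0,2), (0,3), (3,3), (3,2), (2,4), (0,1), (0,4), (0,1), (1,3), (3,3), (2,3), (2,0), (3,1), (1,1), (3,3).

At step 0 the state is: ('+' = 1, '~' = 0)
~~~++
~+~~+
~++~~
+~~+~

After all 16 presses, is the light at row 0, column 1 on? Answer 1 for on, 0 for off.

0

k=0  ~~~++
~+~~+
~++~~
+~~+~
k=1  ~~+~~
~+~++
~++~~
+~~+~
k=2  ~+~+~
~++++
~++~~
+~~+~
k=3  ~++~+
~++~+
~++~~
+~~+~
k=4  ~++~+
~++~+
~+++~
+~+~+
k=5  ~++~+
~++~+
~+~+~
++~++
k=6  ~++~+
~++~~
~+~~+
++~+~
k=7  +~~~+
~~+~~
~+~~+
++~+~
k=8  +~~+~
~~+~+
~+~~+
++~+~
k=9  ~+++~
~++~+
~+~~+
++~+~
k=10  ~++~~
~+~+~
~+~++
++~+~
k=11  ~++~~
~+~+~
~+~~+
+++~+
k=12  ~++~~
~+~~~
~+++~
+++++
k=13  ~++~~
++~~~
+~++~
~++++
k=14  ~++~~
++~~~
++++~
+~~++
k=15  ~~+~~
~~+~~
+~++~
+~~++
k=16  ~~+~~
~~+~~
+~+~~
+~+~~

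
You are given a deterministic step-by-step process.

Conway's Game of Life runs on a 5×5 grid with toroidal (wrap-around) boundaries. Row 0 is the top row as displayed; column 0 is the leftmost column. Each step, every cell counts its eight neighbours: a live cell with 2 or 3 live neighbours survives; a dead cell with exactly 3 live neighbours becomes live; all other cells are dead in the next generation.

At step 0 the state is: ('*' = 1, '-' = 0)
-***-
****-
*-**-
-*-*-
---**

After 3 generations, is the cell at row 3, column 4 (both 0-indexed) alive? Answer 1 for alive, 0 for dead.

k=0  -***-
****-
*-**-
-*-*-
---**
k=1  -----
*----
*----
**---
**--*
k=2  -*--*
-----
*---*
-----
-*--*
k=3  -----
----*
-----
----*
-----

1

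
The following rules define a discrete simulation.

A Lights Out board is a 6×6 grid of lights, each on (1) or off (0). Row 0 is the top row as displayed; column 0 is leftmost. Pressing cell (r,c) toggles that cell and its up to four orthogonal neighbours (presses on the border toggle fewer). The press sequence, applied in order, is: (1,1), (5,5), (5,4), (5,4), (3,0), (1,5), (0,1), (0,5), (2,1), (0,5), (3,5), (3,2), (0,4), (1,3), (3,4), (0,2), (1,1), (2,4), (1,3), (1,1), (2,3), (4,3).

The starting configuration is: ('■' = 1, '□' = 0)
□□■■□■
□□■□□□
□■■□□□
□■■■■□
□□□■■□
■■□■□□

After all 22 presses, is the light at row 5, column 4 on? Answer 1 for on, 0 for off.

1

step 0: □□■■□■
□□■□□□
□■■□□□
□■■■■□
□□□■■□
■■□■□□
step 1: □■■■□■
■■□□□□
□□■□□□
□■■■■□
□□□■■□
■■□■□□
step 2: □■■■□■
■■□□□□
□□■□□□
□■■■■□
□□□■■■
■■□■■■
step 3: □■■■□■
■■□□□□
□□■□□□
□■■■■□
□□□■□■
■■□□□□
step 4: □■■■□■
■■□□□□
□□■□□□
□■■■■□
□□□■■■
■■□■■■
step 5: □■■■□■
■■□□□□
■□■□□□
■□■■■□
■□□■■■
■■□■■■
step 6: □■■■□□
■■□□■■
■□■□□■
■□■■■□
■□□■■■
■■□■■■
step 7: ■□□■□□
■□□□■■
■□■□□■
■□■■■□
■□□■■■
■■□■■■
step 8: ■□□■■■
■□□□■□
■□■□□■
■□■■■□
■□□■■■
■■□■■■
step 9: ■□□■■■
■■□□■□
□■□□□■
■■■■■□
■□□■■■
■■□■■■
step 10: ■□□■□□
■■□□■■
□■□□□■
■■■■■□
■□□■■■
■■□■■■
step 11: ■□□■□□
■■□□■■
□■□□□□
■■■■□■
■□□■■□
■■□■■■
step 12: ■□□■□□
■■□□■■
□■■□□□
■□□□□■
■□■■■□
■■□■■■
step 13: ■□□□■■
■■□□□■
□■■□□□
■□□□□■
■□■■■□
■■□■■■
step 14: ■□□■■■
■■■■■■
□■■■□□
■□□□□■
■□■■■□
■■□■■■
step 15: ■□□■■■
■■■■■■
□■■■■□
■□□■■□
■□■■□□
■■□■■■
step 16: ■■■□■■
■■□■■■
□■■■■□
■□□■■□
■□■■□□
■■□■■■
step 17: ■□■□■■
□□■■■■
□□■■■□
■□□■■□
■□■■□□
■■□■■■
step 18: ■□■□■■
□□■■□■
□□■□□■
■□□■□□
■□■■□□
■■□■■■
step 19: ■□■■■■
□□□□■■
□□■■□■
■□□■□□
■□■■□□
■■□■■■
step 20: ■■■■■■
■■■□■■
□■■■□■
■□□■□□
■□■■□□
■■□■■■
step 21: ■■■■■■
■■■■■■
□■□□■■
■□□□□□
■□■■□□
■■□■■■
step 22: ■■■■■■
■■■■■■
□■□□■■
■□□■□□
■□□□■□
■■□□■■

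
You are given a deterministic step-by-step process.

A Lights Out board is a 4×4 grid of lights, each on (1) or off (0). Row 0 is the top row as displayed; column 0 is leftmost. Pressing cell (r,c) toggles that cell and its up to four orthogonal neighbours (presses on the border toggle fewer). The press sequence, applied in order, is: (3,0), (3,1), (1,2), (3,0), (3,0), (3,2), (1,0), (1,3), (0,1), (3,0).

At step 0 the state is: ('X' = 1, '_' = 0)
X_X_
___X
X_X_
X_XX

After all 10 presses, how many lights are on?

0) X_X_
___X
X_X_
X_XX
1) X_X_
___X
__X_
_XXX
2) X_X_
___X
_XX_
X__X
3) X___
_XX_
_X__
X__X
4) X___
_XX_
XX__
_X_X
5) X___
_XX_
_X__
X__X
6) X___
_XX_
_XX_
XXX_
7) ____
X_X_
XXX_
XXX_
8) ___X
X__X
XXXX
XXX_
9) XXXX
XX_X
XXXX
XXX_
10) XXXX
XX_X
_XXX
__X_

11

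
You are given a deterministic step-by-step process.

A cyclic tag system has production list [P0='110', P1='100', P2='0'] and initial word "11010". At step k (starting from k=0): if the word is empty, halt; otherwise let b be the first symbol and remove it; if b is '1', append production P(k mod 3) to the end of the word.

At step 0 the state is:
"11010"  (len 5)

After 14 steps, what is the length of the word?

9

step 0: "11010"  (len 5)
step 1: "1010110"  (len 7)
step 2: "010110100"  (len 9)
step 3: "10110100"  (len 8)
step 4: "0110100110"  (len 10)
step 5: "110100110"  (len 9)
step 6: "101001100"  (len 9)
step 7: "01001100110"  (len 11)
step 8: "1001100110"  (len 10)
step 9: "0011001100"  (len 10)
step 10: "011001100"  (len 9)
step 11: "11001100"  (len 8)
step 12: "10011000"  (len 8)
step 13: "0011000110"  (len 10)
step 14: "011000110"  (len 9)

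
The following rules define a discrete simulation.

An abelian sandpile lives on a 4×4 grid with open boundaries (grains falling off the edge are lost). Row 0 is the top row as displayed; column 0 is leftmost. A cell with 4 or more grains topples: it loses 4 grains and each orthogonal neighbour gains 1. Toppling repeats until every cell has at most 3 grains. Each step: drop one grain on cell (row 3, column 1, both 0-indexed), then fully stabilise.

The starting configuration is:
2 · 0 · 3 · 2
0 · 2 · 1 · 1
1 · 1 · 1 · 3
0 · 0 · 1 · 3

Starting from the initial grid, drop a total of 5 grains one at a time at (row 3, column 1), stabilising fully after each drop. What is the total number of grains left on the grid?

step 0: 2 · 0 · 3 · 2
0 · 2 · 1 · 1
1 · 1 · 1 · 3
0 · 0 · 1 · 3
step 1: 2 · 0 · 3 · 2
0 · 2 · 1 · 1
1 · 1 · 1 · 3
0 · 1 · 1 · 3
step 2: 2 · 0 · 3 · 2
0 · 2 · 1 · 1
1 · 1 · 1 · 3
0 · 2 · 1 · 3
step 3: 2 · 0 · 3 · 2
0 · 2 · 1 · 1
1 · 1 · 1 · 3
0 · 3 · 1 · 3
step 4: 2 · 0 · 3 · 2
0 · 2 · 1 · 1
1 · 2 · 1 · 3
1 · 0 · 2 · 3
step 5: 2 · 0 · 3 · 2
0 · 2 · 1 · 1
1 · 2 · 1 · 3
1 · 1 · 2 · 3

25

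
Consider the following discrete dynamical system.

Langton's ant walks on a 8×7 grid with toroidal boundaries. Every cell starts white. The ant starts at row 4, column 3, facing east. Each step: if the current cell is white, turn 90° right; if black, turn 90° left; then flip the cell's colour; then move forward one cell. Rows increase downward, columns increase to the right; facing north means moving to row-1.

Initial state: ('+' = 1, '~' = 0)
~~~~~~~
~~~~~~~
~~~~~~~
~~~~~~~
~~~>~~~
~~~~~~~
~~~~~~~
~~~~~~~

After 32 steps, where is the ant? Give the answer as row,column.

2,1

[0] ~~~~~~~
~~~~~~~
~~~~~~~
~~~~~~~
~~~>~~~
~~~~~~~
~~~~~~~
~~~~~~~
[1] ~~~~~~~
~~~~~~~
~~~~~~~
~~~~~~~
~~~+~~~
~~~v~~~
~~~~~~~
~~~~~~~
[2] ~~~~~~~
~~~~~~~
~~~~~~~
~~~~~~~
~~~+~~~
~~<+~~~
~~~~~~~
~~~~~~~
[3] ~~~~~~~
~~~~~~~
~~~~~~~
~~~~~~~
~~^+~~~
~~++~~~
~~~~~~~
~~~~~~~
[4] ~~~~~~~
~~~~~~~
~~~~~~~
~~~~~~~
~~+>~~~
~~++~~~
~~~~~~~
~~~~~~~
[5] ~~~~~~~
~~~~~~~
~~~~~~~
~~~^~~~
~~+~~~~
~~++~~~
~~~~~~~
~~~~~~~
[6] ~~~~~~~
~~~~~~~
~~~~~~~
~~~+>~~
~~+~~~~
~~++~~~
~~~~~~~
~~~~~~~
[7] ~~~~~~~
~~~~~~~
~~~~~~~
~~~++~~
~~+~v~~
~~++~~~
~~~~~~~
~~~~~~~
[8] ~~~~~~~
~~~~~~~
~~~~~~~
~~~++~~
~~+<+~~
~~++~~~
~~~~~~~
~~~~~~~
[9] ~~~~~~~
~~~~~~~
~~~~~~~
~~~^+~~
~~+++~~
~~++~~~
~~~~~~~
~~~~~~~
[10] ~~~~~~~
~~~~~~~
~~~~~~~
~~<~+~~
~~+++~~
~~++~~~
~~~~~~~
~~~~~~~
[11] ~~~~~~~
~~~~~~~
~~^~~~~
~~+~+~~
~~+++~~
~~++~~~
~~~~~~~
~~~~~~~
[12] ~~~~~~~
~~~~~~~
~~+>~~~
~~+~+~~
~~+++~~
~~++~~~
~~~~~~~
~~~~~~~
[13] ~~~~~~~
~~~~~~~
~~++~~~
~~+v+~~
~~+++~~
~~++~~~
~~~~~~~
~~~~~~~
[14] ~~~~~~~
~~~~~~~
~~++~~~
~~<++~~
~~+++~~
~~++~~~
~~~~~~~
~~~~~~~
[15] ~~~~~~~
~~~~~~~
~~++~~~
~~~++~~
~~v++~~
~~++~~~
~~~~~~~
~~~~~~~
[16] ~~~~~~~
~~~~~~~
~~++~~~
~~~++~~
~~~>+~~
~~++~~~
~~~~~~~
~~~~~~~
[17] ~~~~~~~
~~~~~~~
~~++~~~
~~~^+~~
~~~~+~~
~~++~~~
~~~~~~~
~~~~~~~
[18] ~~~~~~~
~~~~~~~
~~++~~~
~~<~+~~
~~~~+~~
~~++~~~
~~~~~~~
~~~~~~~
[19] ~~~~~~~
~~~~~~~
~~^+~~~
~~+~+~~
~~~~+~~
~~++~~~
~~~~~~~
~~~~~~~
[20] ~~~~~~~
~~~~~~~
~<~+~~~
~~+~+~~
~~~~+~~
~~++~~~
~~~~~~~
~~~~~~~
[21] ~~~~~~~
~^~~~~~
~+~+~~~
~~+~+~~
~~~~+~~
~~++~~~
~~~~~~~
~~~~~~~
[22] ~~~~~~~
~+>~~~~
~+~+~~~
~~+~+~~
~~~~+~~
~~++~~~
~~~~~~~
~~~~~~~
[23] ~~~~~~~
~++~~~~
~+v+~~~
~~+~+~~
~~~~+~~
~~++~~~
~~~~~~~
~~~~~~~
[24] ~~~~~~~
~++~~~~
~<++~~~
~~+~+~~
~~~~+~~
~~++~~~
~~~~~~~
~~~~~~~
[25] ~~~~~~~
~++~~~~
~~++~~~
~v+~+~~
~~~~+~~
~~++~~~
~~~~~~~
~~~~~~~
[26] ~~~~~~~
~++~~~~
~~++~~~
<++~+~~
~~~~+~~
~~++~~~
~~~~~~~
~~~~~~~
[27] ~~~~~~~
~++~~~~
^~++~~~
+++~+~~
~~~~+~~
~~++~~~
~~~~~~~
~~~~~~~
[28] ~~~~~~~
~++~~~~
+>++~~~
+++~+~~
~~~~+~~
~~++~~~
~~~~~~~
~~~~~~~
[29] ~~~~~~~
~++~~~~
++++~~~
+v+~+~~
~~~~+~~
~~++~~~
~~~~~~~
~~~~~~~
[30] ~~~~~~~
~++~~~~
++++~~~
+~>~+~~
~~~~+~~
~~++~~~
~~~~~~~
~~~~~~~
[31] ~~~~~~~
~++~~~~
++^+~~~
+~~~+~~
~~~~+~~
~~++~~~
~~~~~~~
~~~~~~~
[32] ~~~~~~~
~++~~~~
+<~+~~~
+~~~+~~
~~~~+~~
~~++~~~
~~~~~~~
~~~~~~~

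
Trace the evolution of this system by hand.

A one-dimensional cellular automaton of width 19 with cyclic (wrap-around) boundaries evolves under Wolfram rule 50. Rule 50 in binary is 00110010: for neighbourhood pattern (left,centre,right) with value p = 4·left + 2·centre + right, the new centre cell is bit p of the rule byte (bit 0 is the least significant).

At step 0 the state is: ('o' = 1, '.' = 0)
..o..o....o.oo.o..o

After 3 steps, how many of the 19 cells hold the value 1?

gen 0: ..o..o....o.oo.o..o
gen 1: oo.oo.o..o.o..o.oo.
gen 2: ..o..o.oo.o.oo.o..o
gen 3: oo.oo.o..o.o..o.oo.

10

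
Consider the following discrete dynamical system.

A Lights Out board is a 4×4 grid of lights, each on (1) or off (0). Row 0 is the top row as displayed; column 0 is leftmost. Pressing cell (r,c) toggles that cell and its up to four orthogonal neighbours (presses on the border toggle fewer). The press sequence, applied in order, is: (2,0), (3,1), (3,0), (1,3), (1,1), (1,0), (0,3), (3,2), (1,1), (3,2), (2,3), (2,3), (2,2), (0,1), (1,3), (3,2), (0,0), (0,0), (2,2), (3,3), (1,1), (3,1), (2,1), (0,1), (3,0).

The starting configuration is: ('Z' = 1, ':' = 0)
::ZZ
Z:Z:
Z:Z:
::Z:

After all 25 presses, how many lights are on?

step 0: ::ZZ
Z:Z:
Z:Z:
::Z:
step 1: ::ZZ
::Z:
:ZZ:
Z:Z:
step 2: ::ZZ
::Z:
::Z:
:Z::
step 3: ::ZZ
::Z:
Z:Z:
Z:::
step 4: ::Z:
:::Z
Z:ZZ
Z:::
step 5: :ZZ:
ZZZZ
ZZZZ
Z:::
step 6: ZZZ:
::ZZ
:ZZZ
Z:::
step 7: ZZ:Z
::Z:
:ZZZ
Z:::
step 8: ZZ:Z
::Z:
:Z:Z
ZZZZ
step 9: Z::Z
ZZ::
:::Z
ZZZZ
step 10: Z::Z
ZZ::
::ZZ
Z:::
step 11: Z::Z
ZZ:Z
::::
Z::Z
step 12: Z::Z
ZZ::
::ZZ
Z:::
step 13: Z::Z
ZZZ:
:Z::
Z:Z:
step 14: :ZZZ
Z:Z:
:Z::
Z:Z:
step 15: :ZZ:
Z::Z
:Z:Z
Z:Z:
step 16: :ZZ:
Z::Z
:ZZZ
ZZ:Z
step 17: Z:Z:
:::Z
:ZZZ
ZZ:Z
step 18: :ZZ:
Z::Z
:ZZZ
ZZ:Z
step 19: :ZZ:
Z:ZZ
::::
ZZZZ
step 20: :ZZ:
Z:ZZ
:::Z
ZZ::
step 21: ::Z:
:Z:Z
:Z:Z
ZZ::
step 22: ::Z:
:Z:Z
:::Z
::Z:
step 23: ::Z:
:::Z
ZZZZ
:ZZ:
step 24: ZZ::
:Z:Z
ZZZZ
:ZZ:
step 25: ZZ::
:Z:Z
:ZZZ
Z:Z:

9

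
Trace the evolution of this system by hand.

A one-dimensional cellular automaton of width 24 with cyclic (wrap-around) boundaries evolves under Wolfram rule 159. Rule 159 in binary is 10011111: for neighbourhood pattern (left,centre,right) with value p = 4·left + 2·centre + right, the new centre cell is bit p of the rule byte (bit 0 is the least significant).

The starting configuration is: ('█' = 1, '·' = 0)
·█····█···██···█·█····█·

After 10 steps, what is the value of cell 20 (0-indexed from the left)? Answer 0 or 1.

1

t=0: ·█····█···██···█·█····█·
t=1: ███████████·████·███████
t=2: ██████████··███··███████
t=3: █████████·████·█████████
t=4: ████████··███··█████████
t=5: ███████·████·███████████
t=6: ██████··███··███████████
t=7: █████·████·█████████████
t=8: ████··███··█████████████
t=9: ███·████·███████████████
t=10: ██··███··███████████████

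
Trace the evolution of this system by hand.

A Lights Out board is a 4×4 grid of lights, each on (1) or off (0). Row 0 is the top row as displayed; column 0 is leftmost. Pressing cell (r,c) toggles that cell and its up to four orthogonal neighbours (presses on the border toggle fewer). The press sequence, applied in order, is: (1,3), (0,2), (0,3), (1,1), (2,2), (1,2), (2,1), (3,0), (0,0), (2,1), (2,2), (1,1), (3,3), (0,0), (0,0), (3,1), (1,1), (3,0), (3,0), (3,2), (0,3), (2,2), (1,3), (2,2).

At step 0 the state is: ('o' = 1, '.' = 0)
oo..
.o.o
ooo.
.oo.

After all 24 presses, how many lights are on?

6

[0] oo..
.o.o
ooo.
.oo.
[1] oo.o
.oo.
oooo
.oo.
[2] o.o.
.o..
oooo
.oo.
[3] o..o
.o.o
oooo
.oo.
[4] oo.o
o.oo
o.oo
.oo.
[5] oo.o
o..o
oo..
.o..
[6] oooo
ooo.
ooo.
.o..
[7] oooo
o.o.
....
....
[8] oooo
o.o.
o...
oo..
[9] ..oo
..o.
o...
oo..
[10] ..oo
.oo.
.oo.
o...
[11] ..oo
.o..
...o
o.o.
[12] .ooo
o.o.
.o.o
o.o.
[13] .ooo
o.o.
.o..
o..o
[14] o.oo
..o.
.o..
o..o
[15] .ooo
o.o.
.o..
o..o
[16] .ooo
o.o.
....
.ooo
[17] ..oo
.o..
.o..
.ooo
[18] ..oo
.o..
oo..
o.oo
[19] ..oo
.o..
.o..
.ooo
[20] ..oo
.o..
.oo.
....
[21] ....
.o.o
.oo.
....
[22] ....
.ooo
...o
..o.
[23] ...o
.o..
....
..o.
[24] ...o
.oo.
.ooo
....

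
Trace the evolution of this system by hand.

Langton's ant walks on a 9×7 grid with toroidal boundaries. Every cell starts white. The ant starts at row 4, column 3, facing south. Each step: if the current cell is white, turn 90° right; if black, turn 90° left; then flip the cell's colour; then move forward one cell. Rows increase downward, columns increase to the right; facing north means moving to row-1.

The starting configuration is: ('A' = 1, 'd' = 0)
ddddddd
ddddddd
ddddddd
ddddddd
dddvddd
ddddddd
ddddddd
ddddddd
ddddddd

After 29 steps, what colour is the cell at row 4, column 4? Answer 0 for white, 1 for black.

k=0  ddddddd
ddddddd
ddddddd
ddddddd
dddvddd
ddddddd
ddddddd
ddddddd
ddddddd
k=1  ddddddd
ddddddd
ddddddd
ddddddd
dd<Addd
ddddddd
ddddddd
ddddddd
ddddddd
k=2  ddddddd
ddddddd
ddddddd
dd^dddd
ddAAddd
ddddddd
ddddddd
ddddddd
ddddddd
k=3  ddddddd
ddddddd
ddddddd
ddA>ddd
ddAAddd
ddddddd
ddddddd
ddddddd
ddddddd
k=4  ddddddd
ddddddd
ddddddd
ddAAddd
ddAvddd
ddddddd
ddddddd
ddddddd
ddddddd
k=5  ddddddd
ddddddd
ddddddd
ddAAddd
ddAd>dd
ddddddd
ddddddd
ddddddd
ddddddd
k=6  ddddddd
ddddddd
ddddddd
ddAAddd
ddAdAdd
ddddvdd
ddddddd
ddddddd
ddddddd
k=7  ddddddd
ddddddd
ddddddd
ddAAddd
ddAdAdd
ddd<Add
ddddddd
ddddddd
ddddddd
k=8  ddddddd
ddddddd
ddddddd
ddAAddd
ddA^Add
dddAAdd
ddddddd
ddddddd
ddddddd
k=9  ddddddd
ddddddd
ddddddd
ddAAddd
ddAA>dd
dddAAdd
ddddddd
ddddddd
ddddddd
k=10  ddddddd
ddddddd
ddddddd
ddAA^dd
ddAAddd
dddAAdd
ddddddd
ddddddd
ddddddd
k=11  ddddddd
ddddddd
ddddddd
ddAAA>d
ddAAddd
dddAAdd
ddddddd
ddddddd
ddddddd
k=12  ddddddd
ddddddd
ddddddd
ddAAAAd
ddAAdvd
dddAAdd
ddddddd
ddddddd
ddddddd
k=13  ddddddd
ddddddd
ddddddd
ddAAAAd
ddAA<Ad
dddAAdd
ddddddd
ddddddd
ddddddd
k=14  ddddddd
ddddddd
ddddddd
ddAA^Ad
ddAAAAd
dddAAdd
ddddddd
ddddddd
ddddddd
k=15  ddddddd
ddddddd
ddddddd
ddA<dAd
ddAAAAd
dddAAdd
ddddddd
ddddddd
ddddddd
k=16  ddddddd
ddddddd
ddddddd
ddAddAd
ddAvAAd
dddAAdd
ddddddd
ddddddd
ddddddd
k=17  ddddddd
ddddddd
ddddddd
ddAddAd
ddAd>Ad
dddAAdd
ddddddd
ddddddd
ddddddd
k=18  ddddddd
ddddddd
ddddddd
ddAd^Ad
ddAddAd
dddAAdd
ddddddd
ddddddd
ddddddd
k=19  ddddddd
ddddddd
ddddddd
ddAdA>d
ddAddAd
dddAAdd
ddddddd
ddddddd
ddddddd
k=20  ddddddd
ddddddd
ddddd^d
ddAdAdd
ddAddAd
dddAAdd
ddddddd
ddddddd
ddddddd
k=21  ddddddd
ddddddd
dddddA>
ddAdAdd
ddAddAd
dddAAdd
ddddddd
ddddddd
ddddddd
k=22  ddddddd
ddddddd
dddddAA
ddAdAdv
ddAddAd
dddAAdd
ddddddd
ddddddd
ddddddd
k=23  ddddddd
ddddddd
dddddAA
ddAdA<A
ddAddAd
dddAAdd
ddddddd
ddddddd
ddddddd
k=24  ddddddd
ddddddd
ddddd^A
ddAdAAA
ddAddAd
dddAAdd
ddddddd
ddddddd
ddddddd
k=25  ddddddd
ddddddd
dddd<dA
ddAdAAA
ddAddAd
dddAAdd
ddddddd
ddddddd
ddddddd
k=26  ddddddd
dddd^dd
ddddAdA
ddAdAAA
ddAddAd
dddAAdd
ddddddd
ddddddd
ddddddd
k=27  ddddddd
ddddA>d
ddddAdA
ddAdAAA
ddAddAd
dddAAdd
ddddddd
ddddddd
ddddddd
k=28  ddddddd
ddddAAd
ddddAvA
ddAdAAA
ddAddAd
dddAAdd
ddddddd
ddddddd
ddddddd
k=29  ddddddd
ddddAAd
dddd<AA
ddAdAAA
ddAddAd
dddAAdd
ddddddd
ddddddd
ddddddd

0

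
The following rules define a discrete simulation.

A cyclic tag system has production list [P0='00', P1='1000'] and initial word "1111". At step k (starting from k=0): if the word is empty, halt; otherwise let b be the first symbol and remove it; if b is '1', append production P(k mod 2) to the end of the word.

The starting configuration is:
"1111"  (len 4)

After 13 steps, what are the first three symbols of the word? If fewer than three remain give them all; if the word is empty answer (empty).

0) "1111"  (len 4)
1) "11100"  (len 5)
2) "11001000"  (len 8)
3) "100100000"  (len 9)
4) "001000001000"  (len 12)
5) "01000001000"  (len 11)
6) "1000001000"  (len 10)
7) "00000100000"  (len 11)
8) "0000100000"  (len 10)
9) "000100000"  (len 9)
10) "00100000"  (len 8)
11) "0100000"  (len 7)
12) "100000"  (len 6)
13) "0000000"  (len 7)

000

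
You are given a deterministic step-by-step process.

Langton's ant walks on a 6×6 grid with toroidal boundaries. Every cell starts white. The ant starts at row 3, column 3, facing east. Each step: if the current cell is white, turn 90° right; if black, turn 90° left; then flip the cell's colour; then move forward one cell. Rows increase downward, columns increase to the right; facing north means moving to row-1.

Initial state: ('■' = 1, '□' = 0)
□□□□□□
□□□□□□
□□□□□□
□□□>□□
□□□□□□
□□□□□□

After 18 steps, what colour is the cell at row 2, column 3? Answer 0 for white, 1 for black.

gen 0: □□□□□□
□□□□□□
□□□□□□
□□□>□□
□□□□□□
□□□□□□
gen 1: □□□□□□
□□□□□□
□□□□□□
□□□■□□
□□□v□□
□□□□□□
gen 2: □□□□□□
□□□□□□
□□□□□□
□□□■□□
□□<■□□
□□□□□□
gen 3: □□□□□□
□□□□□□
□□□□□□
□□^■□□
□□■■□□
□□□□□□
gen 4: □□□□□□
□□□□□□
□□□□□□
□□■>□□
□□■■□□
□□□□□□
gen 5: □□□□□□
□□□□□□
□□□^□□
□□■□□□
□□■■□□
□□□□□□
gen 6: □□□□□□
□□□□□□
□□□■>□
□□■□□□
□□■■□□
□□□□□□
gen 7: □□□□□□
□□□□□□
□□□■■□
□□■□v□
□□■■□□
□□□□□□
gen 8: □□□□□□
□□□□□□
□□□■■□
□□■<■□
□□■■□□
□□□□□□
gen 9: □□□□□□
□□□□□□
□□□^■□
□□■■■□
□□■■□□
□□□□□□
gen 10: □□□□□□
□□□□□□
□□<□■□
□□■■■□
□□■■□□
□□□□□□
gen 11: □□□□□□
□□^□□□
□□■□■□
□□■■■□
□□■■□□
□□□□□□
gen 12: □□□□□□
□□■>□□
□□■□■□
□□■■■□
□□■■□□
□□□□□□
gen 13: □□□□□□
□□■■□□
□□■v■□
□□■■■□
□□■■□□
□□□□□□
gen 14: □□□□□□
□□■■□□
□□<■■□
□□■■■□
□□■■□□
□□□□□□
gen 15: □□□□□□
□□■■□□
□□□■■□
□□v■■□
□□■■□□
□□□□□□
gen 16: □□□□□□
□□■■□□
□□□■■□
□□□>■□
□□■■□□
□□□□□□
gen 17: □□□□□□
□□■■□□
□□□^■□
□□□□■□
□□■■□□
□□□□□□
gen 18: □□□□□□
□□■■□□
□□<□■□
□□□□■□
□□■■□□
□□□□□□

0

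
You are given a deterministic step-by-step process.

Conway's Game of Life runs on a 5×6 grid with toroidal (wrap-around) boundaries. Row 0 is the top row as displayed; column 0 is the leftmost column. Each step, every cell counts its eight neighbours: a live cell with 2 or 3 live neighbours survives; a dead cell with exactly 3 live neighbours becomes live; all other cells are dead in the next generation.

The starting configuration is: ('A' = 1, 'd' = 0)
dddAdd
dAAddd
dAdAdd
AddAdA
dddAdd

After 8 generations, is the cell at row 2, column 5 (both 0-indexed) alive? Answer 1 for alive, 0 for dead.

0) dddAdd
dAAddd
dAdAdd
AddAdA
dddAdd
1) dddAdd
dAdAdd
dAdAAd
AddAdd
ddAAdd
2) dddAAd
dddAdd
AAdAAd
dAdddd
ddAAAd
3) dddddd
dddddA
AAdAAd
AAdddA
ddAdAd
4) dddddd
AdddAA
dAAdAd
dddddd
AAdddA
5) dAddAd
AAdAAA
AAdAAd
ddAddA
Addddd
6) dAAAAd
dddddd
dddddd
ddAAAA
AAdddA
7) dAAAAA
ddAAdd
dddAAd
dAAAAA
dddddd
8) dAddAd
dAdddA
dAdddA
ddAddA
dddddd

1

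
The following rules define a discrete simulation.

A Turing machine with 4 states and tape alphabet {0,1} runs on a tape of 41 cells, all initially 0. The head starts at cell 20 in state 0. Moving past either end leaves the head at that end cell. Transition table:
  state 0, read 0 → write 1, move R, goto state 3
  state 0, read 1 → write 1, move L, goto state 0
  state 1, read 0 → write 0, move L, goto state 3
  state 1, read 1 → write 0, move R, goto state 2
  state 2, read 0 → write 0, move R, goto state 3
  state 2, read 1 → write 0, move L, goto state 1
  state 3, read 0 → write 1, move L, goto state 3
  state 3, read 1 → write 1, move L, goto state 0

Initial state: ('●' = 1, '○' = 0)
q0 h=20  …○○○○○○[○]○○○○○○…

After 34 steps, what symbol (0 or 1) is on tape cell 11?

t=0: q0 h=20  …○○○○○○[○]○○○○○○…
t=1: q3 h=21  …○○○○○●[○]○○○○○○…
t=2: q3 h=20  …○○○○○○[●]●○○○○○…
t=3: q0 h=19  …○○○○○○[○]●●○○○○…
t=4: q3 h=20  …○○○○○●[●]●○○○○○…
t=5: q0 h=19  …○○○○○○[●]●●○○○○…
t=6: q0 h=18  …○○○○○○[○]●●●○○○…
t=7: q3 h=19  …○○○○○●[●]●●○○○○…
t=8: q0 h=18  …○○○○○○[●]●●●○○○…
t=9: q0 h=17  …○○○○○○[○]●●●●○○…
t=10: q3 h=18  …○○○○○●[●]●●●○○○…
t=11: q0 h=17  …○○○○○○[●]●●●●○○…
t=12: q0 h=16  …○○○○○○[○]●●●●●○…
t=13: q3 h=17  …○○○○○●[●]●●●●○○…
t=14: q0 h=16  …○○○○○○[●]●●●●●○…
t=15: q0 h=15  …○○○○○○[○]●●●●●●…
t=16: q3 h=16  …○○○○○●[●]●●●●●○…
t=17: q0 h=15  …○○○○○○[●]●●●●●●…
t=18: q0 h=14  …○○○○○○[○]●●●●●●…
t=19: q3 h=15  …○○○○○●[●]●●●●●●…
t=20: q0 h=14  …○○○○○○[●]●●●●●●…
t=21: q0 h=13  …○○○○○○[○]●●●●●●…
t=22: q3 h=14  …○○○○○●[●]●●●●●●…
t=23: q0 h=13  …○○○○○○[●]●●●●●●…
t=24: q0 h=12  …○○○○○○[○]●●●●●●…
t=25: q3 h=13  …○○○○○●[●]●●●●●●…
t=26: q0 h=12  …○○○○○○[●]●●●●●●…
t=27: q0 h=11  …○○○○○○[○]●●●●●●…
t=28: q3 h=12  …○○○○○●[●]●●●●●●…
t=29: q0 h=11  …○○○○○○[●]●●●●●●…
t=30: q0 h=10  …○○○○○○[○]●●●●●●…
t=31: q3 h=11  …○○○○○●[●]●●●●●●…
t=32: q0 h=10  …○○○○○○[●]●●●●●●…
t=33: q0 h= 9  …○○○○○○[○]●●●●●●…
t=34: q3 h=10  …○○○○○●[●]●●●●●●…

1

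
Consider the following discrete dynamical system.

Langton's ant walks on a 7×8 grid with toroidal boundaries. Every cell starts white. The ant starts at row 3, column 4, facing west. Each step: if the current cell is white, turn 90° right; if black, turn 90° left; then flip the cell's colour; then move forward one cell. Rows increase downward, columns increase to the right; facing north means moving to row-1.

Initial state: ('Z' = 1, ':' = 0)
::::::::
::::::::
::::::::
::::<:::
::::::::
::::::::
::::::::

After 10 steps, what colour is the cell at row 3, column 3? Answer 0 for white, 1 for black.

k=0  ::::::::
::::::::
::::::::
::::<:::
::::::::
::::::::
::::::::
k=1  ::::::::
::::::::
::::^:::
::::Z:::
::::::::
::::::::
::::::::
k=2  ::::::::
::::::::
::::Z>::
::::Z:::
::::::::
::::::::
::::::::
k=3  ::::::::
::::::::
::::ZZ::
::::Zv::
::::::::
::::::::
::::::::
k=4  ::::::::
::::::::
::::ZZ::
::::<Z::
::::::::
::::::::
::::::::
k=5  ::::::::
::::::::
::::ZZ::
:::::Z::
::::v:::
::::::::
::::::::
k=6  ::::::::
::::::::
::::ZZ::
:::::Z::
:::<Z:::
::::::::
::::::::
k=7  ::::::::
::::::::
::::ZZ::
:::^:Z::
:::ZZ:::
::::::::
::::::::
k=8  ::::::::
::::::::
::::ZZ::
:::Z>Z::
:::ZZ:::
::::::::
::::::::
k=9  ::::::::
::::::::
::::ZZ::
:::ZZZ::
:::Zv:::
::::::::
::::::::
k=10  ::::::::
::::::::
::::ZZ::
:::ZZZ::
:::Z:>::
::::::::
::::::::

1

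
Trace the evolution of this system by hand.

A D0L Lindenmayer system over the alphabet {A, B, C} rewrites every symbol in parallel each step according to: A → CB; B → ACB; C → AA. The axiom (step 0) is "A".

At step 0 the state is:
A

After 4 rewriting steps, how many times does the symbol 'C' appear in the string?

7

0) A
1) CB
2) AAACB
3) CBCBCBAAACB
4) AAACBAAACBAAACBCBCBCBAAACB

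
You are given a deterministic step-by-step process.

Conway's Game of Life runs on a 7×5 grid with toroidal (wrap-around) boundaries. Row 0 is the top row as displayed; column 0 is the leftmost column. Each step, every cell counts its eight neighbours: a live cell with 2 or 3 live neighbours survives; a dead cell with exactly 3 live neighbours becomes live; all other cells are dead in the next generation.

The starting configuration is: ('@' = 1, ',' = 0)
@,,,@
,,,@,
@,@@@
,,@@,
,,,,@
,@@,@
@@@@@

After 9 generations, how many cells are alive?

0) @,,,@
,,,@,
@,@@@
,,@@,
,,,,@
,@@,@
@@@@@
1) ,,,,,
,@@,,
,@,,,
@@@,,
@@,,@
,,,,,
,,,,,
2) ,,,,,
,@@,,
,,,,,
,,@,@
,,@,@
@,,,,
,,,,,
3) ,,,,,
,,,,,
,@@@,
,,,,,
@@,,@
,,,,,
,,,,,
4) ,,,,,
,,@,,
,,@,,
,,,@@
@,,,,
@,,,,
,,,,,
5) ,,,,,
,,,,,
,,@,,
,,,@@
@,,,,
,,,,,
,,,,,
6) ,,,,,
,,,,,
,,,@,
,,,@@
,,,,@
,,,,,
,,,,,
7) ,,,,,
,,,,,
,,,@@
,,,@@
,,,@@
,,,,,
,,,,,
8) ,,,,,
,,,,,
,,,@@
@,@,,
,,,@@
,,,,,
,,,,,
9) ,,,,,
,,,,,
,,,@@
@,@,,
,,,@@
,,,,,
,,,,,

6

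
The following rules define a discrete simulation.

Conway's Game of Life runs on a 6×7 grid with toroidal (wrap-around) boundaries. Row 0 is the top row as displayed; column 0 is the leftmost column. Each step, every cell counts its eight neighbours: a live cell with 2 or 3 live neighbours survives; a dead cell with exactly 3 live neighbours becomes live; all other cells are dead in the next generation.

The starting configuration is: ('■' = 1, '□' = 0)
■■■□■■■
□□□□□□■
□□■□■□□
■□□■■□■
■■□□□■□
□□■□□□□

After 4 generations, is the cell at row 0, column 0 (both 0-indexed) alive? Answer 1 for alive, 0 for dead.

0) ■■■□■■■
□□□□□□■
□□■□■□□
■□□■■□■
■■□□□■□
□□■□□□□
1) ■■■■□■■
□□■□■□■
■□□□■□■
■□■■■□■
■■■■■■□
□□■■■□□
2) ■□□□□□■
□□■□■□□
□□■□■□□
□□□□□□□
■□□□□□□
□□□□□□□
3) □□□□□□□
□■□□□■□
□□□□□□□
□□□□□□□
□□□□□□□
■□□□□□■
4) ■□□□□□■
□□□□□□□
□□□□□□□
□□□□□□□
□□□□□□□
□□□□□□□

1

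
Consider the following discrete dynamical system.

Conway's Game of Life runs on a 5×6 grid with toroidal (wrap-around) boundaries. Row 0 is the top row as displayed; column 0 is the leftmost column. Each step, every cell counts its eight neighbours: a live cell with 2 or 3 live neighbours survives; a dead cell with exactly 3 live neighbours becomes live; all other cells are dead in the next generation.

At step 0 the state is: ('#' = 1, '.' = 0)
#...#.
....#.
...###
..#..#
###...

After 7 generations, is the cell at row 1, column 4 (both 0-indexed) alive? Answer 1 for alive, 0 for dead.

k=0  #...#.
....#.
...###
..#..#
###...
k=1  #..#..
......
...#.#
..#..#
#.##..
k=2  .###..
....#.
....#.
###..#
#.####
k=3  ##....
..#.#.
##.##.
..#...
......
k=4  .#....
..#.#.
.#..##
.###..
.#....
k=5  .##...
######
##..##
.#.##.
##....
k=6  ....#.
......
......
...##.
#..#..
k=7  ......
......
......
...##.
...#.#

0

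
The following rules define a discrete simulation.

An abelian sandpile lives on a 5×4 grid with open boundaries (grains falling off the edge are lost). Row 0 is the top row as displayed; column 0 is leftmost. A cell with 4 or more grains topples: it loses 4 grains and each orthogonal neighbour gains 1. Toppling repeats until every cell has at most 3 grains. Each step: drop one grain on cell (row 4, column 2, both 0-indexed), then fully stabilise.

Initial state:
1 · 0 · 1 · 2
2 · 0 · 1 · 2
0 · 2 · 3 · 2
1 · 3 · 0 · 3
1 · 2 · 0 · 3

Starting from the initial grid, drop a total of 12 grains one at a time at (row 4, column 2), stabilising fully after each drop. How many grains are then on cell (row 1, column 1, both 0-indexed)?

1

0) 1 · 0 · 1 · 2
2 · 0 · 1 · 2
0 · 2 · 3 · 2
1 · 3 · 0 · 3
1 · 2 · 0 · 3
1) 1 · 0 · 1 · 2
2 · 0 · 1 · 2
0 · 2 · 3 · 2
1 · 3 · 0 · 3
1 · 2 · 1 · 3
2) 1 · 0 · 1 · 2
2 · 0 · 1 · 2
0 · 2 · 3 · 2
1 · 3 · 0 · 3
1 · 2 · 2 · 3
3) 1 · 0 · 1 · 2
2 · 0 · 1 · 2
0 · 2 · 3 · 2
1 · 3 · 0 · 3
1 · 2 · 3 · 3
4) 1 · 0 · 1 · 2
2 · 0 · 1 · 2
0 · 2 · 3 · 3
1 · 3 · 2 · 0
1 · 3 · 1 · 1
5) 1 · 0 · 1 · 2
2 · 0 · 1 · 2
0 · 2 · 3 · 3
1 · 3 · 2 · 0
1 · 3 · 2 · 1
6) 1 · 0 · 1 · 2
2 · 0 · 1 · 2
0 · 2 · 3 · 3
1 · 3 · 2 · 0
1 · 3 · 3 · 1
7) 1 · 0 · 1 · 2
2 · 1 · 2 · 3
1 · 0 · 2 · 0
2 · 2 · 1 · 2
2 · 1 · 2 · 2
8) 1 · 0 · 1 · 2
2 · 1 · 2 · 3
1 · 0 · 2 · 0
2 · 2 · 1 · 2
2 · 1 · 3 · 2
9) 1 · 0 · 1 · 2
2 · 1 · 2 · 3
1 · 0 · 2 · 0
2 · 2 · 2 · 2
2 · 2 · 0 · 3
10) 1 · 0 · 1 · 2
2 · 1 · 2 · 3
1 · 0 · 2 · 0
2 · 2 · 2 · 2
2 · 2 · 1 · 3
11) 1 · 0 · 1 · 2
2 · 1 · 2 · 3
1 · 0 · 2 · 0
2 · 2 · 2 · 2
2 · 2 · 2 · 3
12) 1 · 0 · 1 · 2
2 · 1 · 2 · 3
1 · 0 · 2 · 0
2 · 2 · 2 · 2
2 · 2 · 3 · 3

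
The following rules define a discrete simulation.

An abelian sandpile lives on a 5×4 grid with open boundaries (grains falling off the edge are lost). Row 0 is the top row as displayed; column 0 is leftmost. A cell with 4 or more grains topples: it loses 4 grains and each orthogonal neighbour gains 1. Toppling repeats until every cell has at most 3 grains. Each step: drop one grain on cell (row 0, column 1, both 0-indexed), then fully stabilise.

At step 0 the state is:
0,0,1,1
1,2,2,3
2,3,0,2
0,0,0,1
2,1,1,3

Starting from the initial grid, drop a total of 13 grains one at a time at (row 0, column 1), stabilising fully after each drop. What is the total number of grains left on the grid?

step 0: 0,0,1,1
1,2,2,3
2,3,0,2
0,0,0,1
2,1,1,3
step 1: 0,1,1,1
1,2,2,3
2,3,0,2
0,0,0,1
2,1,1,3
step 2: 0,2,1,1
1,2,2,3
2,3,0,2
0,0,0,1
2,1,1,3
step 3: 0,3,1,1
1,2,2,3
2,3,0,2
0,0,0,1
2,1,1,3
step 4: 1,0,2,1
1,3,2,3
2,3,0,2
0,0,0,1
2,1,1,3
step 5: 1,1,2,1
1,3,2,3
2,3,0,2
0,0,0,1
2,1,1,3
step 6: 1,2,2,1
1,3,2,3
2,3,0,2
0,0,0,1
2,1,1,3
step 7: 1,3,2,1
1,3,2,3
2,3,0,2
0,0,0,1
2,1,1,3
step 8: 2,1,3,1
2,1,3,3
3,0,1,2
0,1,0,1
2,1,1,3
step 9: 2,2,3,1
2,1,3,3
3,0,1,2
0,1,0,1
2,1,1,3
step 10: 2,3,3,1
2,1,3,3
3,0,1,2
0,1,0,1
2,1,1,3
step 11: 3,1,1,3
2,3,1,0
3,0,2,3
0,1,0,1
2,1,1,3
step 12: 3,2,1,3
2,3,1,0
3,0,2,3
0,1,0,1
2,1,1,3
step 13: 3,3,1,3
2,3,1,0
3,0,2,3
0,1,0,1
2,1,1,3

33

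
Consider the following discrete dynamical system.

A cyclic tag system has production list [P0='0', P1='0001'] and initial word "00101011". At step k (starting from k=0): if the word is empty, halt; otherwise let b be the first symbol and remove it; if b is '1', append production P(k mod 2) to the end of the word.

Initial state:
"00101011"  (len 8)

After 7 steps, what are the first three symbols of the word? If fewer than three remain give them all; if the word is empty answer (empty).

100

t=0: "00101011"  (len 8)
t=1: "0101011"  (len 7)
t=2: "101011"  (len 6)
t=3: "010110"  (len 6)
t=4: "10110"  (len 5)
t=5: "01100"  (len 5)
t=6: "1100"  (len 4)
t=7: "1000"  (len 4)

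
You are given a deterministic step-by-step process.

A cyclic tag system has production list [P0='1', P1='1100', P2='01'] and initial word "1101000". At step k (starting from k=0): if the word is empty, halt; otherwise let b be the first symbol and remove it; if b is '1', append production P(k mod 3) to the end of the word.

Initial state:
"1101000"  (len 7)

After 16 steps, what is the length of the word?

11

[0] "1101000"  (len 7)
[1] "1010001"  (len 7)
[2] "0100011100"  (len 10)
[3] "100011100"  (len 9)
[4] "000111001"  (len 9)
[5] "00111001"  (len 8)
[6] "0111001"  (len 7)
[7] "111001"  (len 6)
[8] "110011100"  (len 9)
[9] "1001110001"  (len 10)
[10] "0011100011"  (len 10)
[11] "011100011"  (len 9)
[12] "11100011"  (len 8)
[13] "11000111"  (len 8)
[14] "10001111100"  (len 11)
[15] "000111110001"  (len 12)
[16] "00111110001"  (len 11)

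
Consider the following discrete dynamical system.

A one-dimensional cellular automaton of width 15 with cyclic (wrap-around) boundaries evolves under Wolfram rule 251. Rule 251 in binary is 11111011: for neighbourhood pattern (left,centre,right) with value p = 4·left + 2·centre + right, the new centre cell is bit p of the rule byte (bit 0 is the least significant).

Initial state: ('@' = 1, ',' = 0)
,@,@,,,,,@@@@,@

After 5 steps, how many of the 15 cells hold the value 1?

0) ,@,@,,,,,@@@@,@
1) @,@,@@@@@@@@@@,
2) ,@,@@@@@@@@@@@@
3) @,@@@@@@@@@@@@@
4) @@@@@@@@@@@@@@@
5) @@@@@@@@@@@@@@@

15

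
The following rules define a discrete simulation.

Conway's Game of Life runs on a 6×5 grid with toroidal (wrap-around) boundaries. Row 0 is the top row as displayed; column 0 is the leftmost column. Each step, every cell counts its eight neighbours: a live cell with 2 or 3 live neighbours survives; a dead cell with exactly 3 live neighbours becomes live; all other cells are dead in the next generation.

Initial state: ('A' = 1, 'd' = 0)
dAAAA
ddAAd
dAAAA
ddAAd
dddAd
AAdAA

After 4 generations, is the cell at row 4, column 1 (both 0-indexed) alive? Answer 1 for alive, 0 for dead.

t=0: dAAAA
ddAAd
dAAAA
ddAAd
dddAd
AAdAA
t=1: ddddd
ddddd
dAddA
dAddd
AAddd
dAddd
t=2: ddddd
ddddd
Adddd
dAAdd
AAAdd
AAddd
t=3: ddddd
ddddd
dAddd
ddAdd
ddddd
AdAdd
t=4: ddddd
ddddd
ddddd
ddddd
dAddd
ddddd

1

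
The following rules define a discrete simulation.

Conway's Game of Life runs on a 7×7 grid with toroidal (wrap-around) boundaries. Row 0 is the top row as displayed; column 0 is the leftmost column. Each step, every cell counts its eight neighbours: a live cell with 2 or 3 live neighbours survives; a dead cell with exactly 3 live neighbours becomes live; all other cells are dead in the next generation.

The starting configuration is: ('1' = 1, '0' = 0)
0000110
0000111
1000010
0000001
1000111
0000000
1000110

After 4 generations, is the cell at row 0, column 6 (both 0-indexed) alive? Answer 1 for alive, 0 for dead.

step 0: 0000110
0000111
1000010
0000001
1000111
0000000
1000110
step 1: 0001000
0000000
1000100
0000100
1000011
1000000
0000111
step 2: 0000110
0000000
0000000
1000100
1000011
1000100
0000111
step 3: 0000101
0000000
0000000
1000010
1100110
1000100
0001001
step 4: 0000010
0000000
0000000
1100110
1100110
1101100
1001101

0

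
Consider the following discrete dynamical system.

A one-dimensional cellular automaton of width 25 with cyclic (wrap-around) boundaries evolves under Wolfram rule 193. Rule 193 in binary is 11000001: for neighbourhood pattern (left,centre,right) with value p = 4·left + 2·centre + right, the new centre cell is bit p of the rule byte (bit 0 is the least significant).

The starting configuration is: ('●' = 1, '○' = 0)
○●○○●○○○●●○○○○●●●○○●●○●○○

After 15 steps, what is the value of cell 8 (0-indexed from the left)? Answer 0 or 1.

k=0  ○●○○●○○○●●○○○○●●●○○●●○●○○
k=1  ○○○○○○●○○●○●●○○●●○○○●○○○●
k=2  ○●●●●○○○○○○○●○○○●○●○○○●○○
k=3  ○○●●●○●●●●●○○○●○○○○○●○○○●
k=4  ○○○●●○○●●●●○●○○○●●●○○○●○○
k=5  ●●○○●○○○●●●○○○●○○●●○●○○○●
k=6  ●●○○○○●○○●●○●○○○○○●○○○●○○
k=7  ○●○●●○○○○○●○○○●●●○○○●○○○○
k=8  ○○○○●○●●●○○○●○○●●○●○○○●●●
k=9  ○●●○○○○●●○●○○○○○●○○○●○○●●
k=10  ○○●○●●○○●○○○●●●○○○●○○○○○●
k=11  ○○○○○●○○○○●○○●●○●○○○●●●○○
k=12  ●●●●○○○●●○○○○○●○○○●○○●●○●
k=13  ●●●●○●○○●○●●●○○○●○○○○○●○○
k=14  ○●●●○○○○○○○●●○●○○○●●●○○○○
k=15  ○○●●○●●●●●○○●○○○●○○●●○●●●

1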